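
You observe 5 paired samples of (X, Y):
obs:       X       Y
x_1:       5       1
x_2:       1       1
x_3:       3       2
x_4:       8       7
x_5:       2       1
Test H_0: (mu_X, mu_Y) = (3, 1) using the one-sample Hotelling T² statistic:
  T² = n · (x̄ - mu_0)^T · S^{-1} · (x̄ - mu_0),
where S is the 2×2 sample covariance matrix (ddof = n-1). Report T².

Step 1 — sample mean vector:
  mean(X) = (5 + 1 + 3 + 8 + 2) / 5 = 19/5 = 3.8
  mean(Y) = (1 + 1 + 2 + 7 + 1) / 5 = 12/5 = 2.4
  x̄ = (3.8, 2.4),  deviation x̄ - mu_0 = (3.8, 2.4) - (3, 1) = (0.8, 1.4).

Step 2 — sample covariance matrix, S[i,j] = (1/(n-1)) · Σ_k (x_{k,i} - mean_i) · (x_{k,j} - mean_j), divisor n-1 = 4:
  S[X,X] = ((1.2)·(1.2) + (-2.8)·(-2.8) + (-0.8)·(-0.8) + (4.2)·(4.2) + (-1.8)·(-1.8)) / 4 = 30.8/4 = 7.7
  S[X,Y] = ((1.2)·(-1.4) + (-2.8)·(-1.4) + (-0.8)·(-0.4) + (4.2)·(4.6) + (-1.8)·(-1.4)) / 4 = 24.4/4 = 6.1
  S[Y,Y] = ((-1.4)·(-1.4) + (-1.4)·(-1.4) + (-0.4)·(-0.4) + (4.6)·(4.6) + (-1.4)·(-1.4)) / 4 = 27.2/4 = 6.8
  S = [[7.7, 6.1],
 [6.1, 6.8]].

Step 3 — invert S. det(S) = 7.7·6.8 - (6.1)² = 15.15.
  S^{-1} = (1/det) · [[d, -b], [-b, a]] = [[0.4488, -0.4026],
 [-0.4026, 0.5083]].

Step 4 — quadratic form (x̄ - mu_0)^T · S^{-1} · (x̄ - mu_0):
  S^{-1} · (x̄ - mu_0) = (-0.2046, 0.3894),
  (x̄ - mu_0)^T · [...] = (0.8)·(-0.2046) + (1.4)·(0.3894) = 0.3815.

Step 5 — scale by n: T² = 5 · 0.3815 = 1.9076.

T² ≈ 1.9076


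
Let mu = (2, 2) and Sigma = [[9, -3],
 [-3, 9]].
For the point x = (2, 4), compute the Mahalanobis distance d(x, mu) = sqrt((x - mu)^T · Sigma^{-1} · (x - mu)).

Step 1 — centre the observation: (x - mu) = (0, 2).

Step 2 — invert Sigma. det(Sigma) = 9·9 - (-3)² = 72.
  Sigma^{-1} = (1/det) · [[d, -b], [-b, a]] = [[0.125, 0.0417],
 [0.0417, 0.125]].

Step 3 — form the quadratic (x - mu)^T · Sigma^{-1} · (x - mu):
  Sigma^{-1} · (x - mu) = (0.0833, 0.25).
  (x - mu)^T · [Sigma^{-1} · (x - mu)] = (0)·(0.0833) + (2)·(0.25) = 0.5.

Step 4 — take square root: d = √(0.5) ≈ 0.7071.

d(x, mu) = √(0.5) ≈ 0.7071


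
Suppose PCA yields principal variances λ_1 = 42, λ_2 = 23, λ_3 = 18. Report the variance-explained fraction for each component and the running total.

Step 1 — total variance = trace(Sigma) = Σ λ_i = 42 + 23 + 18 = 83.

Step 2 — fraction explained by component i = λ_i / Σ λ:
  PC1: 42/83 = 0.506
  PC2: 23/83 = 0.2771
  PC3: 18/83 = 0.2169

Step 3 — cumulative fraction after k components = (λ_1 + ... + λ_k) / Σ λ:
  k = 1: 42/83 = 0.506
  k = 2: (42 + 23)/83 = 65/83 = 0.7831
  k = 3: (42 + 23 + 18)/83 = 83/83 = 1

Summary (fraction, with percent):

explained: PC1 0.506 (50.6%), PC2 0.2771 (27.71%), PC3 0.2169 (21.69%);  cumulative: 0.506, 0.7831, 1


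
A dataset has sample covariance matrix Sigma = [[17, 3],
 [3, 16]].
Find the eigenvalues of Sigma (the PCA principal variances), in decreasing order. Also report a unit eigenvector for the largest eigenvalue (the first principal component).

Step 1 — characteristic polynomial of 2×2 Sigma:
  det(Sigma - λI) = λ² - trace · λ + det = 0.
  trace = 17 + 16 = 33, det = 17·16 - (3)² = 263.
Step 2 — discriminant:
  Δ = trace² - 4·det = 1089 - 1052 = 37.
Step 3 — eigenvalues:
  λ = (trace ± √Δ)/2 = (33 ± 6.0828)/2,
  λ_1 = 19.5414,  λ_2 = 13.4586.

Step 4 — unit eigenvector for λ_1: solve (Sigma - λ_1 I)v = 0. First row:
  (17 - 19.5414)·v_x + (3)·v_y = 0, i.e. (-2.5414)·v_x + (3)·v_y = 0,
  so v ∝ (b, λ_1 - a) = (3, 2.5414) = u.
  ||u|| = √((3)² + (2.5414)²) = √(15.4586) ≈ 3.9317,
  v_1 = u/||u|| ≈ (0.763, 0.6464) (||v_1|| = 1).

λ_1 = 19.5414,  λ_2 = 13.4586;  v_1 ≈ (0.763, 0.6464)


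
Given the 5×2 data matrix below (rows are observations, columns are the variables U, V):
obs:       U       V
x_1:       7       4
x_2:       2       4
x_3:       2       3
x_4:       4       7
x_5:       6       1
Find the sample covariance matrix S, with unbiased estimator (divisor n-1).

Step 1 — column means:
  mean(U) = (7 + 2 + 2 + 4 + 6) / 5 = 21/5 = 4.2
  mean(V) = (4 + 4 + 3 + 7 + 1) / 5 = 19/5 = 3.8

Step 2 — sample covariance S[i,j] = (1/(n-1)) · Σ_k (x_{k,i} - mean_i) · (x_{k,j} - mean_j), with n-1 = 4.
  S[U,U] = ((2.8)·(2.8) + (-2.2)·(-2.2) + (-2.2)·(-2.2) + (-0.2)·(-0.2) + (1.8)·(1.8)) / 4 = 20.8/4 = 5.2
  S[U,V] = ((2.8)·(0.2) + (-2.2)·(0.2) + (-2.2)·(-0.8) + (-0.2)·(3.2) + (1.8)·(-2.8)) / 4 = -3.8/4 = -0.95
  S[V,V] = ((0.2)·(0.2) + (0.2)·(0.2) + (-0.8)·(-0.8) + (3.2)·(3.2) + (-2.8)·(-2.8)) / 4 = 18.8/4 = 4.7

S is symmetric (S[j,i] = S[i,j]). Assembling:

S = [[5.2, -0.95],
 [-0.95, 4.7]]


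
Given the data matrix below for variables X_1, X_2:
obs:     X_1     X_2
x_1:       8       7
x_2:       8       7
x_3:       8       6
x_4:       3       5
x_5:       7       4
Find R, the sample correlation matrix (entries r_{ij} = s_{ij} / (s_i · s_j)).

Step 1 — column means:
  mean(X_1) = (8 + 8 + 8 + 3 + 7) / 5 = 34/5 = 6.8
  mean(X_2) = (7 + 7 + 6 + 5 + 4) / 5 = 29/5 = 5.8

Step 2 — sample variances and covariances s[i,j] = (1/(n-1)) · Σ_k (x_{k,i} - mean_i) · (x_{k,j} - mean_j), with n-1 = 4:
  s[X_1,X_1] = ((1.2)·(1.2) + (1.2)·(1.2) + (1.2)·(1.2) + (-3.8)·(-3.8) + (0.2)·(0.2)) / 4 = 18.8/4 = 4.7
  s[X_1,X_2] = ((1.2)·(1.2) + (1.2)·(1.2) + (1.2)·(0.2) + (-3.8)·(-0.8) + (0.2)·(-1.8)) / 4 = 5.8/4 = 1.45
  s[X_2,X_2] = ((1.2)·(1.2) + (1.2)·(1.2) + (0.2)·(0.2) + (-0.8)·(-0.8) + (-1.8)·(-1.8)) / 4 = 6.8/4 = 1.7
  Sample standard deviations s_i = √(s[i,i]):
  s(X_1) = √(4.7) = 2.1679
  s(X_2) = √(1.7) = 1.3038

Step 3 — r_{ij} = s_{ij} / (s_i · s_j):
  r[X_1,X_1] = 1 (diagonal).
  r[X_1,X_2] = 1.45 / (2.1679 · 1.3038) = 1.45 / 2.8267 = 0.513
  r[X_2,X_2] = 1 (diagonal).

R is symmetric with unit diagonal. Assembling:

R = [[1, 0.513],
 [0.513, 1]]


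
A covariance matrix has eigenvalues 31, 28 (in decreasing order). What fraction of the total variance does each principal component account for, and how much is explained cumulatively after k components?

Step 1 — total variance = trace(Sigma) = Σ λ_i = 31 + 28 = 59.

Step 2 — fraction explained by component i = λ_i / Σ λ:
  PC1: 31/59 = 0.5254
  PC2: 28/59 = 0.4746

Step 3 — cumulative fraction after k components = (λ_1 + ... + λ_k) / Σ λ:
  k = 1: 31/59 = 0.5254
  k = 2: (31 + 28)/59 = 59/59 = 1

Summary (fraction, with percent):

explained: PC1 0.5254 (52.54%), PC2 0.4746 (47.46%);  cumulative: 0.5254, 1


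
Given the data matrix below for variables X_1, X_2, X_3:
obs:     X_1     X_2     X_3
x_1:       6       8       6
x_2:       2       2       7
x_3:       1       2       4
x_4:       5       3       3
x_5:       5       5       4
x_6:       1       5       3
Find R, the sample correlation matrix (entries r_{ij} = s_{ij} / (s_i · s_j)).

Step 1 — column means:
  mean(X_1) = (6 + 2 + 1 + 5 + 5 + 1) / 6 = 20/6 = 3.3333
  mean(X_2) = (8 + 2 + 2 + 3 + 5 + 5) / 6 = 25/6 = 4.1667
  mean(X_3) = (6 + 7 + 4 + 3 + 4 + 3) / 6 = 27/6 = 4.5

Step 2 — sample variances and covariances s[i,j] = (1/(n-1)) · Σ_k (x_{k,i} - mean_i) · (x_{k,j} - mean_j), with n-1 = 5:
  s[X_1,X_1] = ((2.6667)·(2.6667) + (-1.3333)·(-1.3333) + (-2.3333)·(-2.3333) + (1.6667)·(1.6667) + (1.6667)·(1.6667) + (-2.3333)·(-2.3333)) / 5 = 25.3333/5 = 5.0667
  s[X_1,X_2] = ((2.6667)·(3.8333) + (-1.3333)·(-2.1667) + (-2.3333)·(-2.1667) + (1.6667)·(-1.1667) + (1.6667)·(0.8333) + (-2.3333)·(0.8333)) / 5 = 15.6667/5 = 3.1333
  s[X_1,X_3] = ((2.6667)·(1.5) + (-1.3333)·(2.5) + (-2.3333)·(-0.5) + (1.6667)·(-1.5) + (1.6667)·(-0.5) + (-2.3333)·(-1.5)) / 5 = 2/5 = 0.4
  s[X_2,X_2] = ((3.8333)·(3.8333) + (-2.1667)·(-2.1667) + (-2.1667)·(-2.1667) + (-1.1667)·(-1.1667) + (0.8333)·(0.8333) + (0.8333)·(0.8333)) / 5 = 26.8333/5 = 5.3667
  s[X_2,X_3] = ((3.8333)·(1.5) + (-2.1667)·(2.5) + (-2.1667)·(-0.5) + (-1.1667)·(-1.5) + (0.8333)·(-0.5) + (0.8333)·(-1.5)) / 5 = 1.5/5 = 0.3
  s[X_3,X_3] = ((1.5)·(1.5) + (2.5)·(2.5) + (-0.5)·(-0.5) + (-1.5)·(-1.5) + (-0.5)·(-0.5) + (-1.5)·(-1.5)) / 5 = 13.5/5 = 2.7
  Sample standard deviations s_i = √(s[i,i]):
  s(X_1) = √(5.0667) = 2.2509
  s(X_2) = √(5.3667) = 2.3166
  s(X_3) = √(2.7) = 1.6432

Step 3 — r_{ij} = s_{ij} / (s_i · s_j):
  r[X_1,X_1] = 1 (diagonal).
  r[X_1,X_2] = 3.1333 / (2.2509 · 2.3166) = 3.1333 / 5.2145 = 0.6009
  r[X_1,X_3] = 0.4 / (2.2509 · 1.6432) = 0.4 / 3.6986 = 0.1081
  r[X_2,X_2] = 1 (diagonal).
  r[X_2,X_3] = 0.3 / (2.3166 · 1.6432) = 0.3 / 3.8066 = 0.0788
  r[X_3,X_3] = 1 (diagonal).

R is symmetric with unit diagonal. Assembling:

R = [[1, 0.6009, 0.1081],
 [0.6009, 1, 0.0788],
 [0.1081, 0.0788, 1]]


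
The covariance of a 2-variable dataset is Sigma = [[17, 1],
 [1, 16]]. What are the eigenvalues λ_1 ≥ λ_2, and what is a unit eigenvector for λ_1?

Step 1 — characteristic polynomial of 2×2 Sigma:
  det(Sigma - λI) = λ² - trace · λ + det = 0.
  trace = 17 + 16 = 33, det = 17·16 - (1)² = 271.
Step 2 — discriminant:
  Δ = trace² - 4·det = 1089 - 1084 = 5.
Step 3 — eigenvalues:
  λ = (trace ± √Δ)/2 = (33 ± 2.2361)/2,
  λ_1 = 17.618,  λ_2 = 15.382.

Step 4 — unit eigenvector for λ_1: solve (Sigma - λ_1 I)v = 0. First row:
  (17 - 17.618)·v_x + (1)·v_y = 0, i.e. (-0.618)·v_x + (1)·v_y = 0,
  so v ∝ (b, λ_1 - a) = (1, 0.618) = u.
  ||u|| = √((1)² + (0.618)²) = √(1.382) ≈ 1.1756,
  v_1 = u/||u|| ≈ (0.8507, 0.5257) (||v_1|| = 1).

λ_1 = 17.618,  λ_2 = 15.382;  v_1 ≈ (0.8507, 0.5257)


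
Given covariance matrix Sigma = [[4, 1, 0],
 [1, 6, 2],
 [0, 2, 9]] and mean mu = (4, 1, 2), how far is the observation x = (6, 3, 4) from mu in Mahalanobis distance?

Step 1 — centre the observation: (x - mu) = (2, 2, 2).

Step 2 — invert Sigma (cofactor / det for 3×3, or solve directly):
  Sigma^{-1} = [[0.2618, -0.0471, 0.0105],
 [-0.0471, 0.1885, -0.0419],
 [0.0105, -0.0419, 0.1204]].

Step 3 — form the quadratic (x - mu)^T · Sigma^{-1} · (x - mu):
  Sigma^{-1} · (x - mu) = (0.4503, 0.199, 0.178).
  (x - mu)^T · [Sigma^{-1} · (x - mu)] = (2)·(0.4503) + (2)·(0.199) + (2)·(0.178) = 1.6545.

Step 4 — take square root: d = √(1.6545) ≈ 1.2863.

d(x, mu) = √(1.6545) ≈ 1.2863


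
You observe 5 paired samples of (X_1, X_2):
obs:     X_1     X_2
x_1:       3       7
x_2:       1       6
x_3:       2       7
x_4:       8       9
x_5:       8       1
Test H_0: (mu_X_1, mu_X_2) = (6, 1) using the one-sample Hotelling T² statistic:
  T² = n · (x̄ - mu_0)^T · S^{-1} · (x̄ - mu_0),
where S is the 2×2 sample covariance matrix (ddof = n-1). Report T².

Step 1 — sample mean vector:
  mean(X_1) = (3 + 1 + 2 + 8 + 8) / 5 = 22/5 = 4.4
  mean(X_2) = (7 + 6 + 7 + 9 + 1) / 5 = 30/5 = 6
  x̄ = (4.4, 6),  deviation x̄ - mu_0 = (4.4, 6) - (6, 1) = (-1.6, 5).

Step 2 — sample covariance matrix, S[i,j] = (1/(n-1)) · Σ_k (x_{k,i} - mean_i) · (x_{k,j} - mean_j), divisor n-1 = 4:
  S[X_1,X_1] = ((-1.4)·(-1.4) + (-3.4)·(-3.4) + (-2.4)·(-2.4) + (3.6)·(3.6) + (3.6)·(3.6)) / 4 = 45.2/4 = 11.3
  S[X_1,X_2] = ((-1.4)·(1) + (-3.4)·(0) + (-2.4)·(1) + (3.6)·(3) + (3.6)·(-5)) / 4 = -11/4 = -2.75
  S[X_2,X_2] = ((1)·(1) + (0)·(0) + (1)·(1) + (3)·(3) + (-5)·(-5)) / 4 = 36/4 = 9
  S = [[11.3, -2.75],
 [-2.75, 9]].

Step 3 — invert S. det(S) = 11.3·9 - (-2.75)² = 94.1375.
  S^{-1} = (1/det) · [[d, -b], [-b, a]] = [[0.0956, 0.0292],
 [0.0292, 0.12]].

Step 4 — quadratic form (x̄ - mu_0)^T · S^{-1} · (x̄ - mu_0):
  S^{-1} · (x̄ - mu_0) = (-0.0069, 0.5534),
  (x̄ - mu_0)^T · [...] = (-1.6)·(-0.0069) + (5)·(0.5534) = 2.7783.

Step 5 — scale by n: T² = 5 · 2.7783 = 13.8914.

T² ≈ 13.8914


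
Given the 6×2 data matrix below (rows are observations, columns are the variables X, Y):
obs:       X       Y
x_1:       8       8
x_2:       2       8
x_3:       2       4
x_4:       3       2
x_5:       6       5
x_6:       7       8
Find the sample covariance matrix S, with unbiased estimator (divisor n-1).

Step 1 — column means:
  mean(X) = (8 + 2 + 2 + 3 + 6 + 7) / 6 = 28/6 = 4.6667
  mean(Y) = (8 + 8 + 4 + 2 + 5 + 8) / 6 = 35/6 = 5.8333

Step 2 — sample covariance S[i,j] = (1/(n-1)) · Σ_k (x_{k,i} - mean_i) · (x_{k,j} - mean_j), with n-1 = 5.
  S[X,X] = ((3.3333)·(3.3333) + (-2.6667)·(-2.6667) + (-2.6667)·(-2.6667) + (-1.6667)·(-1.6667) + (1.3333)·(1.3333) + (2.3333)·(2.3333)) / 5 = 35.3333/5 = 7.0667
  S[X,Y] = ((3.3333)·(2.1667) + (-2.6667)·(2.1667) + (-2.6667)·(-1.8333) + (-1.6667)·(-3.8333) + (1.3333)·(-0.8333) + (2.3333)·(2.1667)) / 5 = 16.6667/5 = 3.3333
  S[Y,Y] = ((2.1667)·(2.1667) + (2.1667)·(2.1667) + (-1.8333)·(-1.8333) + (-3.8333)·(-3.8333) + (-0.8333)·(-0.8333) + (2.1667)·(2.1667)) / 5 = 32.8333/5 = 6.5667

S is symmetric (S[j,i] = S[i,j]). Assembling:

S = [[7.0667, 3.3333],
 [3.3333, 6.5667]]


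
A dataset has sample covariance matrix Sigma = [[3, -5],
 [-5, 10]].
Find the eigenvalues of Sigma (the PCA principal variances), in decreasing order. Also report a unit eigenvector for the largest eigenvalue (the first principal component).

Step 1 — characteristic polynomial of 2×2 Sigma:
  det(Sigma - λI) = λ² - trace · λ + det = 0.
  trace = 3 + 10 = 13, det = 3·10 - (-5)² = 5.
Step 2 — discriminant:
  Δ = trace² - 4·det = 169 - 20 = 149.
Step 3 — eigenvalues:
  λ = (trace ± √Δ)/2 = (13 ± 12.2066)/2,
  λ_1 = 12.6033,  λ_2 = 0.3967.

Step 4 — unit eigenvector for λ_1: solve (Sigma - λ_1 I)v = 0. First row:
  (3 - 12.6033)·v_x + (-5)·v_y = 0, i.e. (-9.6033)·v_x + (-5)·v_y = 0,
  so v ∝ (b, λ_1 - a) = (-5, 9.6033); multiply by -1 so the first entry is positive: u = (5, -9.6033).
  ||u|| = √((5)² + (-9.6033)²) = √(117.2229) ≈ 10.827,
  v_1 = u/||u|| ≈ (0.4618, -0.887) (||v_1|| = 1).

λ_1 = 12.6033,  λ_2 = 0.3967;  v_1 ≈ (0.4618, -0.887)


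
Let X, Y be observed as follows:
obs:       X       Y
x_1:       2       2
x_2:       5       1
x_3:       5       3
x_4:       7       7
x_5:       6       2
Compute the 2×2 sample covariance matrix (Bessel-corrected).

Step 1 — column means:
  mean(X) = (2 + 5 + 5 + 7 + 6) / 5 = 25/5 = 5
  mean(Y) = (2 + 1 + 3 + 7 + 2) / 5 = 15/5 = 3

Step 2 — sample covariance S[i,j] = (1/(n-1)) · Σ_k (x_{k,i} - mean_i) · (x_{k,j} - mean_j), with n-1 = 4.
  S[X,X] = ((-3)·(-3) + (0)·(0) + (0)·(0) + (2)·(2) + (1)·(1)) / 4 = 14/4 = 3.5
  S[X,Y] = ((-3)·(-1) + (0)·(-2) + (0)·(0) + (2)·(4) + (1)·(-1)) / 4 = 10/4 = 2.5
  S[Y,Y] = ((-1)·(-1) + (-2)·(-2) + (0)·(0) + (4)·(4) + (-1)·(-1)) / 4 = 22/4 = 5.5

S is symmetric (S[j,i] = S[i,j]). Assembling:

S = [[3.5, 2.5],
 [2.5, 5.5]]


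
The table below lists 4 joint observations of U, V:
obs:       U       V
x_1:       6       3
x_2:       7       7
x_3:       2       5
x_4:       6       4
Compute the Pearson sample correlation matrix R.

Step 1 — column means:
  mean(U) = (6 + 7 + 2 + 6) / 4 = 21/4 = 5.25
  mean(V) = (3 + 7 + 5 + 4) / 4 = 19/4 = 4.75

Step 2 — sample variances and covariances s[i,j] = (1/(n-1)) · Σ_k (x_{k,i} - mean_i) · (x_{k,j} - mean_j), with n-1 = 3:
  s[U,U] = ((0.75)·(0.75) + (1.75)·(1.75) + (-3.25)·(-3.25) + (0.75)·(0.75)) / 3 = 14.75/3 = 4.9167
  s[U,V] = ((0.75)·(-1.75) + (1.75)·(2.25) + (-3.25)·(0.25) + (0.75)·(-0.75)) / 3 = 1.25/3 = 0.4167
  s[V,V] = ((-1.75)·(-1.75) + (2.25)·(2.25) + (0.25)·(0.25) + (-0.75)·(-0.75)) / 3 = 8.75/3 = 2.9167
  Sample standard deviations s_i = √(s[i,i]):
  s(U) = √(4.9167) = 2.2174
  s(V) = √(2.9167) = 1.7078

Step 3 — r_{ij} = s_{ij} / (s_i · s_j):
  r[U,U] = 1 (diagonal).
  r[U,V] = 0.4167 / (2.2174 · 1.7078) = 0.4167 / 3.7869 = 0.11
  r[V,V] = 1 (diagonal).

R is symmetric with unit diagonal. Assembling:

R = [[1, 0.11],
 [0.11, 1]]


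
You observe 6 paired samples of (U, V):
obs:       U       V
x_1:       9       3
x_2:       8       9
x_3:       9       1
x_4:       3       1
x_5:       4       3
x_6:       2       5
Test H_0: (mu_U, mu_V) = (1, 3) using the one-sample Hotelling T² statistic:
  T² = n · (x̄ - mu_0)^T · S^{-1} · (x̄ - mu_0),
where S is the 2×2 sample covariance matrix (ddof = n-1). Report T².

Step 1 — sample mean vector:
  mean(U) = (9 + 8 + 9 + 3 + 4 + 2) / 6 = 35/6 = 5.8333
  mean(V) = (3 + 9 + 1 + 1 + 3 + 5) / 6 = 22/6 = 3.6667
  x̄ = (5.8333, 3.6667),  deviation x̄ - mu_0 = (5.8333, 3.6667) - (1, 3) = (4.8333, 0.6667).

Step 2 — sample covariance matrix, S[i,j] = (1/(n-1)) · Σ_k (x_{k,i} - mean_i) · (x_{k,j} - mean_j), divisor n-1 = 5:
  S[U,U] = ((3.1667)·(3.1667) + (2.1667)·(2.1667) + (3.1667)·(3.1667) + (-2.8333)·(-2.8333) + (-1.8333)·(-1.8333) + (-3.8333)·(-3.8333)) / 5 = 50.8333/5 = 10.1667
  S[U,V] = ((3.1667)·(-0.6667) + (2.1667)·(5.3333) + (3.1667)·(-2.6667) + (-2.8333)·(-2.6667) + (-1.8333)·(-0.6667) + (-3.8333)·(1.3333)) / 5 = 4.6667/5 = 0.9333
  S[V,V] = ((-0.6667)·(-0.6667) + (5.3333)·(5.3333) + (-2.6667)·(-2.6667) + (-2.6667)·(-2.6667) + (-0.6667)·(-0.6667) + (1.3333)·(1.3333)) / 5 = 45.3333/5 = 9.0667
  S = [[10.1667, 0.9333],
 [0.9333, 9.0667]].

Step 3 — invert S. det(S) = 10.1667·9.0667 - (0.9333)² = 91.3067.
  S^{-1} = (1/det) · [[d, -b], [-b, a]] = [[0.0993, -0.0102],
 [-0.0102, 0.1113]].

Step 4 — quadratic form (x̄ - mu_0)^T · S^{-1} · (x̄ - mu_0):
  S^{-1} · (x̄ - mu_0) = (0.4731, 0.0248),
  (x̄ - mu_0)^T · [...] = (4.8333)·(0.4731) + (0.6667)·(0.0248) = 2.3033.

Step 5 — scale by n: T² = 6 · 2.3033 = 13.8201.

T² ≈ 13.8201


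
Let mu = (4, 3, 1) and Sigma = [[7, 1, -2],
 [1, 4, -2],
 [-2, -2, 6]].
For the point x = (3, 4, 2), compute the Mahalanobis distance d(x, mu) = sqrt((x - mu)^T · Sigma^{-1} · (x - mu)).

Step 1 — centre the observation: (x - mu) = (-1, 1, 1).

Step 2 — invert Sigma (cofactor / det for 3×3, or solve directly):
  Sigma^{-1} = [[0.1587, -0.0159, 0.0476],
 [-0.0159, 0.3016, 0.0952],
 [0.0476, 0.0952, 0.2143]].

Step 3 — form the quadratic (x - mu)^T · Sigma^{-1} · (x - mu):
  Sigma^{-1} · (x - mu) = (-0.127, 0.4127, 0.2619).
  (x - mu)^T · [Sigma^{-1} · (x - mu)] = (-1)·(-0.127) + (1)·(0.4127) + (1)·(0.2619) = 0.8016.

Step 4 — take square root: d = √(0.8016) ≈ 0.8953.

d(x, mu) = √(0.8016) ≈ 0.8953


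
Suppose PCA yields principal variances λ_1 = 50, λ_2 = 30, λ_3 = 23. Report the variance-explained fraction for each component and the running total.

Step 1 — total variance = trace(Sigma) = Σ λ_i = 50 + 30 + 23 = 103.

Step 2 — fraction explained by component i = λ_i / Σ λ:
  PC1: 50/103 = 0.4854
  PC2: 30/103 = 0.2913
  PC3: 23/103 = 0.2233

Step 3 — cumulative fraction after k components = (λ_1 + ... + λ_k) / Σ λ:
  k = 1: 50/103 = 0.4854
  k = 2: (50 + 30)/103 = 80/103 = 0.7767
  k = 3: (50 + 30 + 23)/103 = 103/103 = 1

Summary (fraction, with percent):

explained: PC1 0.4854 (48.54%), PC2 0.2913 (29.13%), PC3 0.2233 (22.33%);  cumulative: 0.4854, 0.7767, 1


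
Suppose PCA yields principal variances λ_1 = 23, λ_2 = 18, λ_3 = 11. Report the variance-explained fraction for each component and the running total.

Step 1 — total variance = trace(Sigma) = Σ λ_i = 23 + 18 + 11 = 52.

Step 2 — fraction explained by component i = λ_i / Σ λ:
  PC1: 23/52 = 0.4423
  PC2: 18/52 = 0.3462
  PC3: 11/52 = 0.2115

Step 3 — cumulative fraction after k components = (λ_1 + ... + λ_k) / Σ λ:
  k = 1: 23/52 = 0.4423
  k = 2: (23 + 18)/52 = 41/52 = 0.7885
  k = 3: (23 + 18 + 11)/52 = 52/52 = 1

Summary (fraction, with percent):

explained: PC1 0.4423 (44.23%), PC2 0.3462 (34.62%), PC3 0.2115 (21.15%);  cumulative: 0.4423, 0.7885, 1


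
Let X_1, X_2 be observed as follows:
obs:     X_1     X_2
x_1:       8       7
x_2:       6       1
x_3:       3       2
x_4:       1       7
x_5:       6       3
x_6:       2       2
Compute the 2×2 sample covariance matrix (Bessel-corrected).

Step 1 — column means:
  mean(X_1) = (8 + 6 + 3 + 1 + 6 + 2) / 6 = 26/6 = 4.3333
  mean(X_2) = (7 + 1 + 2 + 7 + 3 + 2) / 6 = 22/6 = 3.6667

Step 2 — sample covariance S[i,j] = (1/(n-1)) · Σ_k (x_{k,i} - mean_i) · (x_{k,j} - mean_j), with n-1 = 5.
  S[X_1,X_1] = ((3.6667)·(3.6667) + (1.6667)·(1.6667) + (-1.3333)·(-1.3333) + (-3.3333)·(-3.3333) + (1.6667)·(1.6667) + (-2.3333)·(-2.3333)) / 5 = 37.3333/5 = 7.4667
  S[X_1,X_2] = ((3.6667)·(3.3333) + (1.6667)·(-2.6667) + (-1.3333)·(-1.6667) + (-3.3333)·(3.3333) + (1.6667)·(-0.6667) + (-2.3333)·(-1.6667)) / 5 = 1.6667/5 = 0.3333
  S[X_2,X_2] = ((3.3333)·(3.3333) + (-2.6667)·(-2.6667) + (-1.6667)·(-1.6667) + (3.3333)·(3.3333) + (-0.6667)·(-0.6667) + (-1.6667)·(-1.6667)) / 5 = 35.3333/5 = 7.0667

S is symmetric (S[j,i] = S[i,j]). Assembling:

S = [[7.4667, 0.3333],
 [0.3333, 7.0667]]


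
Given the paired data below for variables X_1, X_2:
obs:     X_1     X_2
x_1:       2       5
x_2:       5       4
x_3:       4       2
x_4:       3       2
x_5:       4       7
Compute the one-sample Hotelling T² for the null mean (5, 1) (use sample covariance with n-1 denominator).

Step 1 — sample mean vector:
  mean(X_1) = (2 + 5 + 4 + 3 + 4) / 5 = 18/5 = 3.6
  mean(X_2) = (5 + 4 + 2 + 2 + 7) / 5 = 20/5 = 4
  x̄ = (3.6, 4),  deviation x̄ - mu_0 = (3.6, 4) - (5, 1) = (-1.4, 3).

Step 2 — sample covariance matrix, S[i,j] = (1/(n-1)) · Σ_k (x_{k,i} - mean_i) · (x_{k,j} - mean_j), divisor n-1 = 4:
  S[X_1,X_1] = ((-1.6)·(-1.6) + (1.4)·(1.4) + (0.4)·(0.4) + (-0.6)·(-0.6) + (0.4)·(0.4)) / 4 = 5.2/4 = 1.3
  S[X_1,X_2] = ((-1.6)·(1) + (1.4)·(0) + (0.4)·(-2) + (-0.6)·(-2) + (0.4)·(3)) / 4 = 0/4 = 0
  S[X_2,X_2] = ((1)·(1) + (0)·(0) + (-2)·(-2) + (-2)·(-2) + (3)·(3)) / 4 = 18/4 = 4.5
  S = [[1.3, 0],
 [0, 4.5]].

Step 3 — invert S. det(S) = 1.3·4.5 - (0)² = 5.85.
  S^{-1} = (1/det) · [[d, -b], [-b, a]] = [[0.7692, 0],
 [0, 0.2222]].

Step 4 — quadratic form (x̄ - mu_0)^T · S^{-1} · (x̄ - mu_0):
  S^{-1} · (x̄ - mu_0) = (-1.0769, 0.6667),
  (x̄ - mu_0)^T · [...] = (-1.4)·(-1.0769) + (3)·(0.6667) = 3.5077.

Step 5 — scale by n: T² = 5 · 3.5077 = 17.5385.

T² ≈ 17.5385


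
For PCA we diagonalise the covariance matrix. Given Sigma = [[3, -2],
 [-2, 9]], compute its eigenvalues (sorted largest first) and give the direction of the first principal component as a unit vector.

Step 1 — characteristic polynomial of 2×2 Sigma:
  det(Sigma - λI) = λ² - trace · λ + det = 0.
  trace = 3 + 9 = 12, det = 3·9 - (-2)² = 23.
Step 2 — discriminant:
  Δ = trace² - 4·det = 144 - 92 = 52.
Step 3 — eigenvalues:
  λ = (trace ± √Δ)/2 = (12 ± 7.2111)/2,
  λ_1 = 9.6056,  λ_2 = 2.3944.

Step 4 — unit eigenvector for λ_1: solve (Sigma - λ_1 I)v = 0. First row:
  (3 - 9.6056)·v_x + (-2)·v_y = 0, i.e. (-6.6056)·v_x + (-2)·v_y = 0,
  so v ∝ (b, λ_1 - a) = (-2, 6.6056); multiply by -1 so the first entry is positive: u = (2, -6.6056).
  ||u|| = √((2)² + (-6.6056)²) = √(47.6333) ≈ 6.9017,
  v_1 = u/||u|| ≈ (0.2898, -0.9571) (||v_1|| = 1).

λ_1 = 9.6056,  λ_2 = 2.3944;  v_1 ≈ (0.2898, -0.9571)


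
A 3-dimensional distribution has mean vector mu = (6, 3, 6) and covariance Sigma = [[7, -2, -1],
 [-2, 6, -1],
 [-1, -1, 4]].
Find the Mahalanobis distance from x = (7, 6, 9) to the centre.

Step 1 — centre the observation: (x - mu) = (1, 3, 3).

Step 2 — invert Sigma (cofactor / det for 3×3, or solve directly):
  Sigma^{-1} = [[0.1704, 0.0667, 0.0593],
 [0.0667, 0.2, 0.0667],
 [0.0593, 0.0667, 0.2815]].

Step 3 — form the quadratic (x - mu)^T · Sigma^{-1} · (x - mu):
  Sigma^{-1} · (x - mu) = (0.5481, 0.8667, 1.1037).
  (x - mu)^T · [Sigma^{-1} · (x - mu)] = (1)·(0.5481) + (3)·(0.8667) + (3)·(1.1037) = 6.4593.

Step 4 — take square root: d = √(6.4593) ≈ 2.5415.

d(x, mu) = √(6.4593) ≈ 2.5415


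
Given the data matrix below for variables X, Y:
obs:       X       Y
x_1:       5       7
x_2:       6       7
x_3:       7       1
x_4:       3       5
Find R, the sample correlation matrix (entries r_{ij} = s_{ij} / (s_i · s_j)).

Step 1 — column means:
  mean(X) = (5 + 6 + 7 + 3) / 4 = 21/4 = 5.25
  mean(Y) = (7 + 7 + 1 + 5) / 4 = 20/4 = 5

Step 2 — sample variances and covariances s[i,j] = (1/(n-1)) · Σ_k (x_{k,i} - mean_i) · (x_{k,j} - mean_j), with n-1 = 3:
  s[X,X] = ((-0.25)·(-0.25) + (0.75)·(0.75) + (1.75)·(1.75) + (-2.25)·(-2.25)) / 3 = 8.75/3 = 2.9167
  s[X,Y] = ((-0.25)·(2) + (0.75)·(2) + (1.75)·(-4) + (-2.25)·(0)) / 3 = -6/3 = -2
  s[Y,Y] = ((2)·(2) + (2)·(2) + (-4)·(-4) + (0)·(0)) / 3 = 24/3 = 8
  Sample standard deviations s_i = √(s[i,i]):
  s(X) = √(2.9167) = 1.7078
  s(Y) = √(8) = 2.8284

Step 3 — r_{ij} = s_{ij} / (s_i · s_j):
  r[X,X] = 1 (diagonal).
  r[X,Y] = -2 / (1.7078 · 2.8284) = -2 / 4.8305 = -0.414
  r[Y,Y] = 1 (diagonal).

R is symmetric with unit diagonal. Assembling:

R = [[1, -0.414],
 [-0.414, 1]]


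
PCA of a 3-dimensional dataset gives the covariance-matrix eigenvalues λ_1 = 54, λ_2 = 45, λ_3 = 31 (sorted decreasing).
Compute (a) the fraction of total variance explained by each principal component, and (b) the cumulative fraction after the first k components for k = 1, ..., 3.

Step 1 — total variance = trace(Sigma) = Σ λ_i = 54 + 45 + 31 = 130.

Step 2 — fraction explained by component i = λ_i / Σ λ:
  PC1: 54/130 = 0.4154
  PC2: 45/130 = 0.3462
  PC3: 31/130 = 0.2385

Step 3 — cumulative fraction after k components = (λ_1 + ... + λ_k) / Σ λ:
  k = 1: 54/130 = 0.4154
  k = 2: (54 + 45)/130 = 99/130 = 0.7615
  k = 3: (54 + 45 + 31)/130 = 130/130 = 1

Summary (fraction, with percent):

explained: PC1 0.4154 (41.54%), PC2 0.3462 (34.62%), PC3 0.2385 (23.85%);  cumulative: 0.4154, 0.7615, 1


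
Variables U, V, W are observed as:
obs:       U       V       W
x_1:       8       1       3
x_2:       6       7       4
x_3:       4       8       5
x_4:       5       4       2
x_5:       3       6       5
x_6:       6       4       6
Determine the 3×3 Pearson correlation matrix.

Step 1 — column means:
  mean(U) = (8 + 6 + 4 + 5 + 3 + 6) / 6 = 32/6 = 5.3333
  mean(V) = (1 + 7 + 8 + 4 + 6 + 4) / 6 = 30/6 = 5
  mean(W) = (3 + 4 + 5 + 2 + 5 + 6) / 6 = 25/6 = 4.1667

Step 2 — sample variances and covariances s[i,j] = (1/(n-1)) · Σ_k (x_{k,i} - mean_i) · (x_{k,j} - mean_j), with n-1 = 5:
  s[U,U] = ((2.6667)·(2.6667) + (0.6667)·(0.6667) + (-1.3333)·(-1.3333) + (-0.3333)·(-0.3333) + (-2.3333)·(-2.3333) + (0.6667)·(0.6667)) / 5 = 15.3333/5 = 3.0667
  s[U,V] = ((2.6667)·(-4) + (0.6667)·(2) + (-1.3333)·(3) + (-0.3333)·(-1) + (-2.3333)·(1) + (0.6667)·(-1)) / 5 = -16/5 = -3.2
  s[U,W] = ((2.6667)·(-1.1667) + (0.6667)·(-0.1667) + (-1.3333)·(0.8333) + (-0.3333)·(-2.1667) + (-2.3333)·(0.8333) + (0.6667)·(1.8333)) / 5 = -4.3333/5 = -0.8667
  s[V,V] = ((-4)·(-4) + (2)·(2) + (3)·(3) + (-1)·(-1) + (1)·(1) + (-1)·(-1)) / 5 = 32/5 = 6.4
  s[V,W] = ((-4)·(-1.1667) + (2)·(-0.1667) + (3)·(0.8333) + (-1)·(-2.1667) + (1)·(0.8333) + (-1)·(1.8333)) / 5 = 8/5 = 1.6
  s[W,W] = ((-1.1667)·(-1.1667) + (-0.1667)·(-0.1667) + (0.8333)·(0.8333) + (-2.1667)·(-2.1667) + (0.8333)·(0.8333) + (1.8333)·(1.8333)) / 5 = 10.8333/5 = 2.1667
  Sample standard deviations s_i = √(s[i,i]):
  s(U) = √(3.0667) = 1.7512
  s(V) = √(6.4) = 2.5298
  s(W) = √(2.1667) = 1.472

Step 3 — r_{ij} = s_{ij} / (s_i · s_j):
  r[U,U] = 1 (diagonal).
  r[U,V] = -3.2 / (1.7512 · 2.5298) = -3.2 / 4.4302 = -0.7223
  r[U,W] = -0.8667 / (1.7512 · 1.472) = -0.8667 / 2.5777 = -0.3362
  r[V,V] = 1 (diagonal).
  r[V,W] = 1.6 / (2.5298 · 1.472) = 1.6 / 3.7238 = 0.4297
  r[W,W] = 1 (diagonal).

R is symmetric with unit diagonal. Assembling:

R = [[1, -0.7223, -0.3362],
 [-0.7223, 1, 0.4297],
 [-0.3362, 0.4297, 1]]


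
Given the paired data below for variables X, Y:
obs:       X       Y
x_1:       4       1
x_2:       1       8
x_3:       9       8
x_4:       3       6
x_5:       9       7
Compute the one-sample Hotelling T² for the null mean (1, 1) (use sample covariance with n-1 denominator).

Step 1 — sample mean vector:
  mean(X) = (4 + 1 + 9 + 3 + 9) / 5 = 26/5 = 5.2
  mean(Y) = (1 + 8 + 8 + 6 + 7) / 5 = 30/5 = 6
  x̄ = (5.2, 6),  deviation x̄ - mu_0 = (5.2, 6) - (1, 1) = (4.2, 5).

Step 2 — sample covariance matrix, S[i,j] = (1/(n-1)) · Σ_k (x_{k,i} - mean_i) · (x_{k,j} - mean_j), divisor n-1 = 4:
  S[X,X] = ((-1.2)·(-1.2) + (-4.2)·(-4.2) + (3.8)·(3.8) + (-2.2)·(-2.2) + (3.8)·(3.8)) / 4 = 52.8/4 = 13.2
  S[X,Y] = ((-1.2)·(-5) + (-4.2)·(2) + (3.8)·(2) + (-2.2)·(0) + (3.8)·(1)) / 4 = 9/4 = 2.25
  S[Y,Y] = ((-5)·(-5) + (2)·(2) + (2)·(2) + (0)·(0) + (1)·(1)) / 4 = 34/4 = 8.5
  S = [[13.2, 2.25],
 [2.25, 8.5]].

Step 3 — invert S. det(S) = 13.2·8.5 - (2.25)² = 107.1375.
  S^{-1} = (1/det) · [[d, -b], [-b, a]] = [[0.0793, -0.021],
 [-0.021, 0.1232]].

Step 4 — quadratic form (x̄ - mu_0)^T · S^{-1} · (x̄ - mu_0):
  S^{-1} · (x̄ - mu_0) = (0.2282, 0.5278),
  (x̄ - mu_0)^T · [...] = (4.2)·(0.2282) + (5)·(0.5278) = 3.5976.

Step 5 — scale by n: T² = 5 · 3.5976 = 17.9881.

T² ≈ 17.9881


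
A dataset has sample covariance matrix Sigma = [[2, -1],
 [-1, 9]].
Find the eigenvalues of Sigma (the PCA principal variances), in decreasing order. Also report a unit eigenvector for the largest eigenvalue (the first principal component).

Step 1 — characteristic polynomial of 2×2 Sigma:
  det(Sigma - λI) = λ² - trace · λ + det = 0.
  trace = 2 + 9 = 11, det = 2·9 - (-1)² = 17.
Step 2 — discriminant:
  Δ = trace² - 4·det = 121 - 68 = 53.
Step 3 — eigenvalues:
  λ = (trace ± √Δ)/2 = (11 ± 7.2801)/2,
  λ_1 = 9.1401,  λ_2 = 1.8599.

Step 4 — unit eigenvector for λ_1: solve (Sigma - λ_1 I)v = 0. First row:
  (2 - 9.1401)·v_x + (-1)·v_y = 0, i.e. (-7.1401)·v_x + (-1)·v_y = 0,
  so v ∝ (b, λ_1 - a) = (-1, 7.1401); multiply by -1 so the first entry is positive: u = (1, -7.1401).
  ||u|| = √((1)² + (-7.1401)²) = √(51.9804) ≈ 7.2097,
  v_1 = u/||u|| ≈ (0.1387, -0.9903) (||v_1|| = 1).

λ_1 = 9.1401,  λ_2 = 1.8599;  v_1 ≈ (0.1387, -0.9903)


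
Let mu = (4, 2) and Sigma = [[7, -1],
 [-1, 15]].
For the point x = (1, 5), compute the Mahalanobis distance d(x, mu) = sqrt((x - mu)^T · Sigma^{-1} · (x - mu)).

Step 1 — centre the observation: (x - mu) = (-3, 3).

Step 2 — invert Sigma. det(Sigma) = 7·15 - (-1)² = 104.
  Sigma^{-1} = (1/det) · [[d, -b], [-b, a]] = [[0.1442, 0.0096],
 [0.0096, 0.0673]].

Step 3 — form the quadratic (x - mu)^T · Sigma^{-1} · (x - mu):
  Sigma^{-1} · (x - mu) = (-0.4038, 0.1731).
  (x - mu)^T · [Sigma^{-1} · (x - mu)] = (-3)·(-0.4038) + (3)·(0.1731) = 1.7308.

Step 4 — take square root: d = √(1.7308) ≈ 1.3156.

d(x, mu) = √(1.7308) ≈ 1.3156


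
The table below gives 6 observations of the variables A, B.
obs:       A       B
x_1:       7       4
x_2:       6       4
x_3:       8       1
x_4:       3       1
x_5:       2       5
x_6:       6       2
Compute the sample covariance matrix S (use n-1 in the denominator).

Step 1 — column means:
  mean(A) = (7 + 6 + 8 + 3 + 2 + 6) / 6 = 32/6 = 5.3333
  mean(B) = (4 + 4 + 1 + 1 + 5 + 2) / 6 = 17/6 = 2.8333

Step 2 — sample covariance S[i,j] = (1/(n-1)) · Σ_k (x_{k,i} - mean_i) · (x_{k,j} - mean_j), with n-1 = 5.
  S[A,A] = ((1.6667)·(1.6667) + (0.6667)·(0.6667) + (2.6667)·(2.6667) + (-2.3333)·(-2.3333) + (-3.3333)·(-3.3333) + (0.6667)·(0.6667)) / 5 = 27.3333/5 = 5.4667
  S[A,B] = ((1.6667)·(1.1667) + (0.6667)·(1.1667) + (2.6667)·(-1.8333) + (-2.3333)·(-1.8333) + (-3.3333)·(2.1667) + (0.6667)·(-0.8333)) / 5 = -5.6667/5 = -1.1333
  S[B,B] = ((1.1667)·(1.1667) + (1.1667)·(1.1667) + (-1.8333)·(-1.8333) + (-1.8333)·(-1.8333) + (2.1667)·(2.1667) + (-0.8333)·(-0.8333)) / 5 = 14.8333/5 = 2.9667

S is symmetric (S[j,i] = S[i,j]). Assembling:

S = [[5.4667, -1.1333],
 [-1.1333, 2.9667]]


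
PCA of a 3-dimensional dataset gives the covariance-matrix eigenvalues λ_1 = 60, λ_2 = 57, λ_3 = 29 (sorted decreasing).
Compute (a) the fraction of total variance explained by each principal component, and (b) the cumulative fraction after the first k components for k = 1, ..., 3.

Step 1 — total variance = trace(Sigma) = Σ λ_i = 60 + 57 + 29 = 146.

Step 2 — fraction explained by component i = λ_i / Σ λ:
  PC1: 60/146 = 0.411
  PC2: 57/146 = 0.3904
  PC3: 29/146 = 0.1986

Step 3 — cumulative fraction after k components = (λ_1 + ... + λ_k) / Σ λ:
  k = 1: 60/146 = 0.411
  k = 2: (60 + 57)/146 = 117/146 = 0.8014
  k = 3: (60 + 57 + 29)/146 = 146/146 = 1

Summary (fraction, with percent):

explained: PC1 0.411 (41.1%), PC2 0.3904 (39.04%), PC3 0.1986 (19.86%);  cumulative: 0.411, 0.8014, 1


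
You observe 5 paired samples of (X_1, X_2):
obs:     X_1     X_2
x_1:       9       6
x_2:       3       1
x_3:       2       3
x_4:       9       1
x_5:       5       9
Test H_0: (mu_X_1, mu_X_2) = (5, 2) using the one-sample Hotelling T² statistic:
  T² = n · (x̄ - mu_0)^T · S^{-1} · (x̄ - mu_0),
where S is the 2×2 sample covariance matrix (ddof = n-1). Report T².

Step 1 — sample mean vector:
  mean(X_1) = (9 + 3 + 2 + 9 + 5) / 5 = 28/5 = 5.6
  mean(X_2) = (6 + 1 + 3 + 1 + 9) / 5 = 20/5 = 4
  x̄ = (5.6, 4),  deviation x̄ - mu_0 = (5.6, 4) - (5, 2) = (0.6, 2).

Step 2 — sample covariance matrix, S[i,j] = (1/(n-1)) · Σ_k (x_{k,i} - mean_i) · (x_{k,j} - mean_j), divisor n-1 = 4:
  S[X_1,X_1] = ((3.4)·(3.4) + (-2.6)·(-2.6) + (-3.6)·(-3.6) + (3.4)·(3.4) + (-0.6)·(-0.6)) / 4 = 43.2/4 = 10.8
  S[X_1,X_2] = ((3.4)·(2) + (-2.6)·(-3) + (-3.6)·(-1) + (3.4)·(-3) + (-0.6)·(5)) / 4 = 5/4 = 1.25
  S[X_2,X_2] = ((2)·(2) + (-3)·(-3) + (-1)·(-1) + (-3)·(-3) + (5)·(5)) / 4 = 48/4 = 12
  S = [[10.8, 1.25],
 [1.25, 12]].

Step 3 — invert S. det(S) = 10.8·12 - (1.25)² = 128.0375.
  S^{-1} = (1/det) · [[d, -b], [-b, a]] = [[0.0937, -0.0098],
 [-0.0098, 0.0844]].

Step 4 — quadratic form (x̄ - mu_0)^T · S^{-1} · (x̄ - mu_0):
  S^{-1} · (x̄ - mu_0) = (0.0367, 0.1628),
  (x̄ - mu_0)^T · [...] = (0.6)·(0.0367) + (2)·(0.1628) = 0.3477.

Step 5 — scale by n: T² = 5 · 0.3477 = 1.7386.

T² ≈ 1.7386


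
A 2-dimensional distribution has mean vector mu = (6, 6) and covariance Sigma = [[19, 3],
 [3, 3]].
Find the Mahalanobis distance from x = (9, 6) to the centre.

Step 1 — centre the observation: (x - mu) = (3, 0).

Step 2 — invert Sigma. det(Sigma) = 19·3 - (3)² = 48.
  Sigma^{-1} = (1/det) · [[d, -b], [-b, a]] = [[0.0625, -0.0625],
 [-0.0625, 0.3958]].

Step 3 — form the quadratic (x - mu)^T · Sigma^{-1} · (x - mu):
  Sigma^{-1} · (x - mu) = (0.1875, -0.1875).
  (x - mu)^T · [Sigma^{-1} · (x - mu)] = (3)·(0.1875) + (0)·(-0.1875) = 0.5625.

Step 4 — take square root: d = √(0.5625) ≈ 0.75.

d(x, mu) = √(0.5625) ≈ 0.75


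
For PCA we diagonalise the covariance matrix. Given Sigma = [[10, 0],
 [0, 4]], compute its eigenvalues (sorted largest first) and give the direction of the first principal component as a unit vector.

Step 1 — characteristic polynomial of 2×2 Sigma:
  det(Sigma - λI) = λ² - trace · λ + det = 0.
  trace = 10 + 4 = 14, det = 10·4 - (0)² = 40.
Step 2 — discriminant:
  Δ = trace² - 4·det = 196 - 160 = 36.
Step 3 — eigenvalues:
  λ = (trace ± √Δ)/2 = (14 ± 6)/2,
  λ_1 = 10,  λ_2 = 4.

Step 4 — unit eigenvector for λ_1: Sigma is diagonal, so its eigenvectors are the coordinate axes. λ_1 = 10 is the diagonal entry on the first coordinate axis, hence
  v_1 = (1, 0) (||v_1|| = 1).

λ_1 = 10,  λ_2 = 4;  v_1 ≈ (1, 0)


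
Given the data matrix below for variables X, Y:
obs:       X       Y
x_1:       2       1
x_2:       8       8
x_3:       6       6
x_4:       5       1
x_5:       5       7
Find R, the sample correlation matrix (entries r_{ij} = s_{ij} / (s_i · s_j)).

Step 1 — column means:
  mean(X) = (2 + 8 + 6 + 5 + 5) / 5 = 26/5 = 5.2
  mean(Y) = (1 + 8 + 6 + 1 + 7) / 5 = 23/5 = 4.6

Step 2 — sample variances and covariances s[i,j] = (1/(n-1)) · Σ_k (x_{k,i} - mean_i) · (x_{k,j} - mean_j), with n-1 = 4:
  s[X,X] = ((-3.2)·(-3.2) + (2.8)·(2.8) + (0.8)·(0.8) + (-0.2)·(-0.2) + (-0.2)·(-0.2)) / 4 = 18.8/4 = 4.7
  s[X,Y] = ((-3.2)·(-3.6) + (2.8)·(3.4) + (0.8)·(1.4) + (-0.2)·(-3.6) + (-0.2)·(2.4)) / 4 = 22.4/4 = 5.6
  s[Y,Y] = ((-3.6)·(-3.6) + (3.4)·(3.4) + (1.4)·(1.4) + (-3.6)·(-3.6) + (2.4)·(2.4)) / 4 = 45.2/4 = 11.3
  Sample standard deviations s_i = √(s[i,i]):
  s(X) = √(4.7) = 2.1679
  s(Y) = √(11.3) = 3.3615

Step 3 — r_{ij} = s_{ij} / (s_i · s_j):
  r[X,X] = 1 (diagonal).
  r[X,Y] = 5.6 / (2.1679 · 3.3615) = 5.6 / 7.2877 = 0.7684
  r[Y,Y] = 1 (diagonal).

R is symmetric with unit diagonal. Assembling:

R = [[1, 0.7684],
 [0.7684, 1]]


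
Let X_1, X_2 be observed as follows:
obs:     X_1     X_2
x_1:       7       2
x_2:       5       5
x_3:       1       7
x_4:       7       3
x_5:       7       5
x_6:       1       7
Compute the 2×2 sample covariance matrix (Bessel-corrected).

Step 1 — column means:
  mean(X_1) = (7 + 5 + 1 + 7 + 7 + 1) / 6 = 28/6 = 4.6667
  mean(X_2) = (2 + 5 + 7 + 3 + 5 + 7) / 6 = 29/6 = 4.8333

Step 2 — sample covariance S[i,j] = (1/(n-1)) · Σ_k (x_{k,i} - mean_i) · (x_{k,j} - mean_j), with n-1 = 5.
  S[X_1,X_1] = ((2.3333)·(2.3333) + (0.3333)·(0.3333) + (-3.6667)·(-3.6667) + (2.3333)·(2.3333) + (2.3333)·(2.3333) + (-3.6667)·(-3.6667)) / 5 = 43.3333/5 = 8.6667
  S[X_1,X_2] = ((2.3333)·(-2.8333) + (0.3333)·(0.1667) + (-3.6667)·(2.1667) + (2.3333)·(-1.8333) + (2.3333)·(0.1667) + (-3.6667)·(2.1667)) / 5 = -26.3333/5 = -5.2667
  S[X_2,X_2] = ((-2.8333)·(-2.8333) + (0.1667)·(0.1667) + (2.1667)·(2.1667) + (-1.8333)·(-1.8333) + (0.1667)·(0.1667) + (2.1667)·(2.1667)) / 5 = 20.8333/5 = 4.1667

S is symmetric (S[j,i] = S[i,j]). Assembling:

S = [[8.6667, -5.2667],
 [-5.2667, 4.1667]]


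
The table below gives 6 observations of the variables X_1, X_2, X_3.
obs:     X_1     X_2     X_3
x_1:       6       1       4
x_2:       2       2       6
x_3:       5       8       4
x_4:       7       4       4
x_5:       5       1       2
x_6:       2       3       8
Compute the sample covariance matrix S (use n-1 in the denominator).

Step 1 — column means:
  mean(X_1) = (6 + 2 + 5 + 7 + 5 + 2) / 6 = 27/6 = 4.5
  mean(X_2) = (1 + 2 + 8 + 4 + 1 + 3) / 6 = 19/6 = 3.1667
  mean(X_3) = (4 + 6 + 4 + 4 + 2 + 8) / 6 = 28/6 = 4.6667

Step 2 — sample covariance S[i,j] = (1/(n-1)) · Σ_k (x_{k,i} - mean_i) · (x_{k,j} - mean_j), with n-1 = 5.
  S[X_1,X_1] = ((1.5)·(1.5) + (-2.5)·(-2.5) + (0.5)·(0.5) + (2.5)·(2.5) + (0.5)·(0.5) + (-2.5)·(-2.5)) / 5 = 21.5/5 = 4.3
  S[X_1,X_2] = ((1.5)·(-2.1667) + (-2.5)·(-1.1667) + (0.5)·(4.8333) + (2.5)·(0.8333) + (0.5)·(-2.1667) + (-2.5)·(-0.1667)) / 5 = 3.5/5 = 0.7
  S[X_1,X_3] = ((1.5)·(-0.6667) + (-2.5)·(1.3333) + (0.5)·(-0.6667) + (2.5)·(-0.6667) + (0.5)·(-2.6667) + (-2.5)·(3.3333)) / 5 = -16/5 = -3.2
  S[X_2,X_2] = ((-2.1667)·(-2.1667) + (-1.1667)·(-1.1667) + (4.8333)·(4.8333) + (0.8333)·(0.8333) + (-2.1667)·(-2.1667) + (-0.1667)·(-0.1667)) / 5 = 34.8333/5 = 6.9667
  S[X_2,X_3] = ((-2.1667)·(-0.6667) + (-1.1667)·(1.3333) + (4.8333)·(-0.6667) + (0.8333)·(-0.6667) + (-2.1667)·(-2.6667) + (-0.1667)·(3.3333)) / 5 = 1.3333/5 = 0.2667
  S[X_3,X_3] = ((-0.6667)·(-0.6667) + (1.3333)·(1.3333) + (-0.6667)·(-0.6667) + (-0.6667)·(-0.6667) + (-2.6667)·(-2.6667) + (3.3333)·(3.3333)) / 5 = 21.3333/5 = 4.2667

S is symmetric (S[j,i] = S[i,j]). Assembling:

S = [[4.3, 0.7, -3.2],
 [0.7, 6.9667, 0.2667],
 [-3.2, 0.2667, 4.2667]]


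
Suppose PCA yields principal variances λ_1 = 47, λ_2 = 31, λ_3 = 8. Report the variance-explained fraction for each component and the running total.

Step 1 — total variance = trace(Sigma) = Σ λ_i = 47 + 31 + 8 = 86.

Step 2 — fraction explained by component i = λ_i / Σ λ:
  PC1: 47/86 = 0.5465
  PC2: 31/86 = 0.3605
  PC3: 8/86 = 0.093

Step 3 — cumulative fraction after k components = (λ_1 + ... + λ_k) / Σ λ:
  k = 1: 47/86 = 0.5465
  k = 2: (47 + 31)/86 = 78/86 = 0.907
  k = 3: (47 + 31 + 8)/86 = 86/86 = 1

Summary (fraction, with percent):

explained: PC1 0.5465 (54.65%), PC2 0.3605 (36.05%), PC3 0.093 (9.3%);  cumulative: 0.5465, 0.907, 1


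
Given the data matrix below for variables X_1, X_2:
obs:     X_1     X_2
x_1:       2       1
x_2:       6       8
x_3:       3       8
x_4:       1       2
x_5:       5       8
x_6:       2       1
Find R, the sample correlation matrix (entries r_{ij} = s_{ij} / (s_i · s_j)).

Step 1 — column means:
  mean(X_1) = (2 + 6 + 3 + 1 + 5 + 2) / 6 = 19/6 = 3.1667
  mean(X_2) = (1 + 8 + 8 + 2 + 8 + 1) / 6 = 28/6 = 4.6667

Step 2 — sample variances and covariances s[i,j] = (1/(n-1)) · Σ_k (x_{k,i} - mean_i) · (x_{k,j} - mean_j), with n-1 = 5:
  s[X_1,X_1] = ((-1.1667)·(-1.1667) + (2.8333)·(2.8333) + (-0.1667)·(-0.1667) + (-2.1667)·(-2.1667) + (1.8333)·(1.8333) + (-1.1667)·(-1.1667)) / 5 = 18.8333/5 = 3.7667
  s[X_1,X_2] = ((-1.1667)·(-3.6667) + (2.8333)·(3.3333) + (-0.1667)·(3.3333) + (-2.1667)·(-2.6667) + (1.8333)·(3.3333) + (-1.1667)·(-3.6667)) / 5 = 29.3333/5 = 5.8667
  s[X_2,X_2] = ((-3.6667)·(-3.6667) + (3.3333)·(3.3333) + (3.3333)·(3.3333) + (-2.6667)·(-2.6667) + (3.3333)·(3.3333) + (-3.6667)·(-3.6667)) / 5 = 67.3333/5 = 13.4667
  Sample standard deviations s_i = √(s[i,i]):
  s(X_1) = √(3.7667) = 1.9408
  s(X_2) = √(13.4667) = 3.6697

Step 3 — r_{ij} = s_{ij} / (s_i · s_j):
  r[X_1,X_1] = 1 (diagonal).
  r[X_1,X_2] = 5.8667 / (1.9408 · 3.6697) = 5.8667 / 7.1221 = 0.8237
  r[X_2,X_2] = 1 (diagonal).

R is symmetric with unit diagonal. Assembling:

R = [[1, 0.8237],
 [0.8237, 1]]
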